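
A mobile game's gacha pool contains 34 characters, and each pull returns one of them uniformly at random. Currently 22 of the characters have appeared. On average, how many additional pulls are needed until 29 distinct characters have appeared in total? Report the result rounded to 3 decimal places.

27.876

The wait to go from k to k+1 distinct characters is geometric with mean 34/(34-k).
Sum over k = 22,...,28: E = 34/12 + 34/11 + 34/10 + ... + 34/7 + 34/6 = 27.8758.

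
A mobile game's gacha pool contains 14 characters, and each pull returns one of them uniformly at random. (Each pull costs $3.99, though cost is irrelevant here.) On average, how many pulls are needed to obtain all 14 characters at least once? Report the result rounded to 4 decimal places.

45.5219

The wait to go from k to k+1 distinct characters is geometric with mean 14/(14-k).
E[T] = 14/14 + 14/13 + 14/12 + ... + 14/2 + 14/1 = 14·H_{14}.
H_{14} = 3.25156, so E[T] = 45.52187.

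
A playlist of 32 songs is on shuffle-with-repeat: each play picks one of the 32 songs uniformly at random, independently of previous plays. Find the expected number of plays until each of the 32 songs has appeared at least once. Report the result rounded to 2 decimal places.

Split into phases: going from k distinct to k+1 distinct takes on average 32/(32-k) plays.
E[T] = 32/32 + 32/31 + 32/30 + ... + 32/2 + 32/1 = 32·H_{32}.
H_{32} = 4.058, so E[T] = 129.872.

129.87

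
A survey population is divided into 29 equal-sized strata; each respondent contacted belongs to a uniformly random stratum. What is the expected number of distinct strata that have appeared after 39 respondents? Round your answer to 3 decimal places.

21.620

For each stratum, P(seen in 39 respondents) = 1 - (28/29)^39 = 0.7455.
By linearity of expectation, E[distinct seen] = 29·(1 - (28/29)^39) = 21.6203.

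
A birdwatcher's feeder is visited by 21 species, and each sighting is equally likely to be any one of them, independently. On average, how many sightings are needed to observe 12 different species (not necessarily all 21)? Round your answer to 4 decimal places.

Going from k to k+1 distinct takes a geometric number of sightings with mean 21/(21-k).
Sum over k = 0,...,11: E = 21/21 + 21/20 + 21/19 + ... + 21/11 + 21/10 = 17.14420.

17.1442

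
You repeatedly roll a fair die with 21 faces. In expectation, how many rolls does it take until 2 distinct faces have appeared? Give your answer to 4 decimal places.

2.0500

With k distinct faces already seen, the next new one arrives after an expected 21/(21-k) rolls.
Sum over k = 0,...,1: E = 21/21 + 21/20 = 2.05000.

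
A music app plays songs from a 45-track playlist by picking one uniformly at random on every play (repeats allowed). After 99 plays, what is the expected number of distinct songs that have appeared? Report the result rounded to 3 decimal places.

For each song, P(seen in 99 plays) = 1 - (44/45)^99 = 0.8919.
By linearity of expectation, E[distinct seen] = 45·(1 - (44/45)^99) = 40.1361.

40.136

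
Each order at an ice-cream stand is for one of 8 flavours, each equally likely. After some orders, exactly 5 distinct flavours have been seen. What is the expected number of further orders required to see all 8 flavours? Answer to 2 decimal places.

With k distinct flavours already seen, the next new one takes an expected 8/(8-k) orders.
Sum over k = 5,...,7: E = 8/3 + 8/2 + 8/1 = 14.667.

14.67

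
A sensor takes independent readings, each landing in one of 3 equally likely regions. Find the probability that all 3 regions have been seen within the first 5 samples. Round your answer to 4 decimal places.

0.6173

By inclusion–exclusion over which regions are missing,
P(all seen) = Σ_{j=0}^{3} (-1)^j C(3,j)((3-j)/3)^5
= 1.00000 - 0.39506 + 0.01235 - 0.00000
= 0.61728.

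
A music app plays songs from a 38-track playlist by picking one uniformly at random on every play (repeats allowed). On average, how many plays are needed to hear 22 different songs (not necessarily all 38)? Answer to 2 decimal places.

32.19

Going from k to k+1 distinct takes a geometric number of plays with mean 38/(38-k).
Sum over k = 0,...,21: E = 38/38 + 38/37 + 38/36 + ... + 38/18 + 38/17 = 32.193.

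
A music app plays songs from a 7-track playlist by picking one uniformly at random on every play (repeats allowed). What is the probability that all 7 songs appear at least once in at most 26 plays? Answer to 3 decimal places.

0.876

Let A_i be the event that song i is missing after 26 plays. By inclusion–exclusion on the A_i,
P(all seen) = Σ_{j=0}^{7} (-1)^j C(7,j)((7-j)/7)^26
= 1.0000 - 0.1272 + 0.0033 - 0.0000 + 0.0000 - 0.0000 + 0.0000 - 0.0000
= 0.8761.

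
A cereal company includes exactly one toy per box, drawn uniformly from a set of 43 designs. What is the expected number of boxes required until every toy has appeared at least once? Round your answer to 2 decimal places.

The wait to go from k to k+1 distinct toys is geometric with mean 43/(43-k).
E[T] = 43/43 + 43/42 + 43/41 + ... + 43/2 + 43/1 = 43·H_{43}.
H_{43} = 4.350, so E[T] = 187.050.

187.05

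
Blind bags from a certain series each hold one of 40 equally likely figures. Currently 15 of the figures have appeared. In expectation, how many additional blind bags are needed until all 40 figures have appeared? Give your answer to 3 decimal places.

152.638

From k distinct to k+1 distinct takes on average 40/(40-k) blind bags.
Sum over k = 15,...,39: E = 40/25 + 40/24 + 40/23 + ... + 40/2 + 40/1 = 152.6383.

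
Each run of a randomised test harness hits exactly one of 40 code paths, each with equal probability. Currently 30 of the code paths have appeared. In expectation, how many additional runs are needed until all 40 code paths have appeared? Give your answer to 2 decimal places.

With k distinct code paths already seen, the next new one takes an expected 40/(40-k) runs.
Sum over k = 30,...,39: E = 40/10 + 40/9 + 40/8 + ... + 40/2 + 40/1 = 117.159.

117.16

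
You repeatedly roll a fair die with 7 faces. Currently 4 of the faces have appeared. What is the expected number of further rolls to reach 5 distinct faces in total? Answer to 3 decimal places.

2.333

The wait to go from k to k+1 distinct faces is geometric with mean 7/(7-k).
Only the k = 4 term is needed: E = 7/3 = 2.3333.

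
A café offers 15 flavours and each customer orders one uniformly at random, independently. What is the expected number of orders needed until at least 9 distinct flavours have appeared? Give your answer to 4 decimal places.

13.0234

With k distinct flavours already seen, the next new one arrives after an expected 15/(15-k) orders.
Sum over k = 0,...,8: E = 15/15 + 15/14 + 15/13 + ... + 15/8 + 15/7 = 13.02343.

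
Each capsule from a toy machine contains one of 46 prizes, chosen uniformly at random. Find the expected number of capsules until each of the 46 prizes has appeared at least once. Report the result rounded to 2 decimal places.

203.17

The wait to go from k to k+1 distinct prizes is geometric with mean 46/(46-k).
E[T] = 46/46 + 46/45 + 46/44 + ... + 46/2 + 46/1 = 46·H_{46}.
H_{46} = 4.417, so E[T] = 203.168.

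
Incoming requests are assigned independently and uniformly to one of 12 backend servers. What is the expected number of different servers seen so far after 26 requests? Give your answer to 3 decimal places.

For each server, P(seen in 26 requests) = 1 - (11/12)^26 = 0.8959.
By linearity of expectation, E[distinct seen] = 12·(1 - (11/12)^26) = 10.7507.

10.751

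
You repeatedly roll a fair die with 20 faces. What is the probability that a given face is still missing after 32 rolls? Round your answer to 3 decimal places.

Each roll misses the fixed face with probability (20-1)/20 = 19/20, independently.
P(still missing after 32) = (19/20)^32 = 0.1937.

0.194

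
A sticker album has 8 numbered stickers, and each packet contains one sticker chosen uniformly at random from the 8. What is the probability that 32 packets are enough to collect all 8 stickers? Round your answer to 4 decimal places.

By inclusion–exclusion over which stickers are missing,
P(all seen) = Σ_{j=0}^{8} (-1)^j C(8,j)((8-j)/8)^32
= 1.00000 - 0.11152 + 0.00281 - 0.00002 + 0.00000 - 0.00000 + 0.00000 - 0.00000 + 0.00000
= 0.89128.

0.8913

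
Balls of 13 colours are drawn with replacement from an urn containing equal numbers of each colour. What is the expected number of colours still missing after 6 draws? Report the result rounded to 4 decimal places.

8.0421

For each colour, P(unseen after 6) = (12/13)^6 = 0.61862.
By linearity of expectation, E[unseen] = 13·(12/13)^6 = 8.04212.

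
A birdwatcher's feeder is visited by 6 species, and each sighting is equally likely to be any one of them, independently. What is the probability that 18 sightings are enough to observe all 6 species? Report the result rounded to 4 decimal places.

Let A_i be the event that species i is missing after 18 sightings. By inclusion–exclusion on the A_i,
P(all seen) = Σ_{j=0}^{6} (-1)^j C(6,j)((6-j)/6)^18
= 1.00000 - 0.22537 + 0.01015 - 0.00008 + 0.00000 - 0.00000 + 0.00000
= 0.78471.

0.7847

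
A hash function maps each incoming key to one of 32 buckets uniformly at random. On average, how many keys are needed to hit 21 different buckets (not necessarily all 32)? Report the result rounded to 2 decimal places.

33.24

With k distinct buckets already seen, the next new one arrives after an expected 32/(32-k) keys.
Sum over k = 0,...,20: E = 32/32 + 32/31 + 32/30 + ... + 32/13 + 32/12 = 33.236.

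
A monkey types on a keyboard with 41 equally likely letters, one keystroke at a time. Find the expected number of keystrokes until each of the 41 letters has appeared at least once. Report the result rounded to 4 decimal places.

The wait to go from k to k+1 distinct letters is geometric with mean 41/(41-k).
E[T] = 41/41 + 41/40 + 41/39 + ... + 41/2 + 41/1 = 41·H_{41}.
H_{41} = 4.30293, so E[T] = 176.42026.

176.4203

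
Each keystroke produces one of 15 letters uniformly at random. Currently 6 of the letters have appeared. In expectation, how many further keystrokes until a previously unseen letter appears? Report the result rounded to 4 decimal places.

The number of keystrokes until the next new letter is geometric with success probability 9/15, so its mean is 15/9.
E = 15/9 = 1.66667.

1.6667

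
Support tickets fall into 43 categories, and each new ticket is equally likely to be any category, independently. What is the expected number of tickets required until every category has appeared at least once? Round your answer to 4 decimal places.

After k distinct categories have appeared, the next ticket gives a new one with probability (43-k)/43, so the expected wait for the (k+1)-th is 43/(43-k).
E[T] = 43/43 + 43/42 + 43/41 + ... + 43/2 + 43/1 = 43·H_{43}.
H_{43} = 4.35000, so E[T] = 187.04994.

187.0499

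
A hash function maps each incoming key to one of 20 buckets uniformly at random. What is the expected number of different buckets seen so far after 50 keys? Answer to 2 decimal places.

For each bucket, P(seen in 50 keys) = 1 - (19/20)^50 = 0.923.
By linearity of expectation, E[distinct seen] = 20·(1 - (19/20)^50) = 18.461.

18.46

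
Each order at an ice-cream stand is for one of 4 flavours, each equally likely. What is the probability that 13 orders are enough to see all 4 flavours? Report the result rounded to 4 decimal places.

Let A_i be the event that flavour i is missing after 13 orders. By inclusion–exclusion on the A_i,
P(all seen) = Σ_{j=0}^{4} (-1)^j C(4,j)((4-j)/4)^13
= 1.00000 - 0.09503 + 0.00073 - 0.00000 + 0.00000
= 0.90570.

0.9057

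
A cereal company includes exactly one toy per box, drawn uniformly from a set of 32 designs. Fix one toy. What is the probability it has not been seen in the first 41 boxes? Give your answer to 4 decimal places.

On each box the fixed toy fails to appear with probability 31/32.
P(still missing after 41) = (31/32)^41 = 0.27207.

0.2721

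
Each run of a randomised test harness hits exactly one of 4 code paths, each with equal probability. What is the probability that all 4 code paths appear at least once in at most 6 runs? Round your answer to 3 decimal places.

Let A_i be the event that code path i is missing after 6 runs. By inclusion–exclusion on the A_i,
P(all seen) = Σ_{j=0}^{4} (-1)^j C(4,j)((4-j)/4)^6
= 1.0000 - 0.7119 + 0.0938 - 0.0010 + 0.0000
= 0.3809.

0.381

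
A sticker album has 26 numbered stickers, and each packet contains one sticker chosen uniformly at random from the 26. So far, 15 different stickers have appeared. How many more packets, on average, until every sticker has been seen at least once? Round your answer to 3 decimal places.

From k distinct to k+1 distinct takes on average 26/(26-k) packets.
Sum over k = 15,...,25: E = 26/11 + 26/10 + 26/9 + ... + 26/2 + 26/1 = 78.5168.

78.517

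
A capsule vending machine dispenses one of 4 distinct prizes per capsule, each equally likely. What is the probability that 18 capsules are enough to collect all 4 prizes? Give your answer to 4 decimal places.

0.9775

By inclusion–exclusion over which prizes are missing,
P(all seen) = Σ_{j=0}^{4} (-1)^j C(4,j)((4-j)/4)^18
= 1.00000 - 0.02255 + 0.00002 - 0.00000 + 0.00000
= 0.97747.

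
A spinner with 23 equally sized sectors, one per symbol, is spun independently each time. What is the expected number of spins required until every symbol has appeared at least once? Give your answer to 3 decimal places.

After k distinct symbols have appeared, the next spin gives a new one with probability (23-k)/23, so the expected wait for the (k+1)-th is 23/(23-k).
E[T] = 23/23 + 23/22 + 23/21 + ... + 23/2 + 23/1 = 23·H_{23}.
H_{23} = 3.7343, so E[T] = 85.8887.

85.889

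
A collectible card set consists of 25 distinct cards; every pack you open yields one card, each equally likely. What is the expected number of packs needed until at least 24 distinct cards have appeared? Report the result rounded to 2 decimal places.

With k distinct cards already seen, the next new one arrives after an expected 25/(25-k) packs.
Sum over k = 0,...,23: E = 25/25 + 25/24 + 25/23 + ... + 25/3 + 25/2 = 70.399.

70.40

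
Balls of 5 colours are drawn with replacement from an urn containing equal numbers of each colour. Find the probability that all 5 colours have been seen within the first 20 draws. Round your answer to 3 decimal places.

0.943

By inclusion–exclusion over which colours are missing,
P(all seen) = Σ_{j=0}^{5} (-1)^j C(5,j)((5-j)/5)^20
= 1.0000 - 0.0576 + 0.0004 - 0.0000 + 0.0000 - 0.0000
= 0.9427.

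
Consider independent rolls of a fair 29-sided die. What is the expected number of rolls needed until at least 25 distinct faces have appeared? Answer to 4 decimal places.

54.4713

Going from k to k+1 distinct takes a geometric number of rolls with mean 29/(29-k).
Sum over k = 0,...,24: E = 29/29 + 29/28 + 29/27 + ... + 29/6 + 29/5 = 54.47129.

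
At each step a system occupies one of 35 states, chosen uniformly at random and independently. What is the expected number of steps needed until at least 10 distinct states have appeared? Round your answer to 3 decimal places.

11.579

With k distinct states already seen, the next new one arrives after an expected 35/(35-k) steps.
Sum over k = 0,...,9: E = 35/35 + 35/34 + 35/33 + ... + 35/27 + 35/26 = 11.5788.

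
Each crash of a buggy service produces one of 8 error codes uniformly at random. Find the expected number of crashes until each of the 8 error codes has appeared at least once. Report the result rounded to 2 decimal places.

The wait to go from k to k+1 distinct error codes is geometric with mean 8/(8-k).
E[T] = 8/8 + 8/7 + 8/6 + ... + 8/2 + 8/1 = 8·H_{8}.
H_{8} = 2.718, so E[T] = 21.743.

21.74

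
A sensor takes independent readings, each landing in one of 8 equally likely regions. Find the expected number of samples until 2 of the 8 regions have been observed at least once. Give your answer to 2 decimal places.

2.14

Going from k to k+1 distinct takes a geometric number of samples with mean 8/(8-k).
Sum over k = 0,...,1: E = 8/8 + 8/7 = 2.143.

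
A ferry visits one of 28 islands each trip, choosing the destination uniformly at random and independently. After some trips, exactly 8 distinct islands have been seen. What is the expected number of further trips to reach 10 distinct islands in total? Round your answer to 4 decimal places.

2.8737

From k distinct to k+1 distinct takes on average 28/(28-k) trips.
Sum over k = 8,...,9: E = 28/20 + 28/19 = 2.87368.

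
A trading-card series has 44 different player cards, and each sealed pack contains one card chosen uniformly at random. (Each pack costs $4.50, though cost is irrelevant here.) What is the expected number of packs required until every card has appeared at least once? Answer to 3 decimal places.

192.400

After k distinct cards have appeared, the next pack gives a new one with probability (44-k)/44, so the expected wait for the (k+1)-th is 44/(44-k).
E[T] = 44/44 + 44/43 + 44/42 + ... + 44/2 + 44/1 = 44·H_{44}.
H_{44} = 4.3727, so E[T] = 192.3999.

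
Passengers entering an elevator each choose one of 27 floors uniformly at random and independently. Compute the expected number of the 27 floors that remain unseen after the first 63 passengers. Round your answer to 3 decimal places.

2.505

For each floor, P(unseen after 63) = (26/27)^63 = 0.0928.
By linearity of expectation, E[unseen] = 27·(26/27)^63 = 2.5048.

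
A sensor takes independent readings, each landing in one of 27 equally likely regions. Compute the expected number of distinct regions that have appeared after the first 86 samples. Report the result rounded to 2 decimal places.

25.95

For each region, P(seen in 86 samples) = 1 - (26/27)^86 = 0.961.
By linearity of expectation, E[distinct seen] = 27·(1 - (26/27)^86) = 25.949.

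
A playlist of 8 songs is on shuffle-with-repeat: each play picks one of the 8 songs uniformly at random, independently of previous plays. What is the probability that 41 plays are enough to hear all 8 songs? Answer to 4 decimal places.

By inclusion–exclusion over which songs are missing,
P(all seen) = Σ_{j=0}^{8} (-1)^j C(8,j)((8-j)/8)^41
= 1.00000 - 0.03353 + 0.00021 - 0.00000 + 0.00000 - 0.00000 + 0.00000 - 0.00000 + 0.00000
= 0.96668.

0.9667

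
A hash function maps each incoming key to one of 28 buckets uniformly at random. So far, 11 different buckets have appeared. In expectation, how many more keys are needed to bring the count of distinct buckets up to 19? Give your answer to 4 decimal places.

17.0964

The wait to go from k to k+1 distinct buckets is geometric with mean 28/(28-k).
Sum over k = 11,...,18: E = 28/17 + 28/16 + 28/15 + ... + 28/11 + 28/10 = 17.09636.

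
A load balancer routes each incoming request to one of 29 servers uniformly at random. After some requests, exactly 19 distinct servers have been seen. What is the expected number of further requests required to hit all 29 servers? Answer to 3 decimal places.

84.940

From k distinct to k+1 distinct takes on average 29/(29-k) requests.
Sum over k = 19,...,28: E = 29/10 + 29/9 + 29/8 + ... + 29/2 + 29/1 = 84.9401.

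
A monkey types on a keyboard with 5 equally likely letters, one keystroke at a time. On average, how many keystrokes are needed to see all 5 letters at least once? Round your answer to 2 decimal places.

Split into phases: going from k distinct to k+1 distinct takes on average 5/(5-k) keystrokes.
E[T] = 5/5 + 5/4 + 5/3 + 5/2 + 5/1 = 5·H_{5}.
H_{5} = 2.283, so E[T] = 11.417.

11.42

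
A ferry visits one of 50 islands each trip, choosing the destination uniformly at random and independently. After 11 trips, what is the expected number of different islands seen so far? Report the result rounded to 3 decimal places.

9.963

For each island, P(seen in 11 trips) = 1 - (49/50)^11 = 0.1993.
By linearity of expectation, E[distinct seen] = 50·(1 - (49/50)^11) = 9.9634.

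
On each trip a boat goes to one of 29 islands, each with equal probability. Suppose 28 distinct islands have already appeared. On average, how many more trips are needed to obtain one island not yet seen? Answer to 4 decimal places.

29.0000

Each trip yields a new island with probability (29-28)/29 = 1/29, so the wait is geometric with mean 29/1.
E = 29/1 = 29.00000.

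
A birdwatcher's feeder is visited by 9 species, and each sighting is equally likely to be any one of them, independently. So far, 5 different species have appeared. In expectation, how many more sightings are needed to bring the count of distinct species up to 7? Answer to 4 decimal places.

5.2500

With k distinct species already seen, the next new one takes an expected 9/(9-k) sightings.
Sum over k = 5,...,6: E = 9/4 + 9/3 = 5.25000.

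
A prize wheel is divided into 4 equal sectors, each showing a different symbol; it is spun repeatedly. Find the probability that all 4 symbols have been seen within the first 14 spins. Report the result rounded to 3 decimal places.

0.929

Let A_i be the event that symbol i is missing after 14 spins. By inclusion–exclusion on the A_i,
P(all seen) = Σ_{j=0}^{4} (-1)^j C(4,j)((4-j)/4)^14
= 1.0000 - 0.0713 + 0.0004 - 0.0000 + 0.0000
= 0.9291.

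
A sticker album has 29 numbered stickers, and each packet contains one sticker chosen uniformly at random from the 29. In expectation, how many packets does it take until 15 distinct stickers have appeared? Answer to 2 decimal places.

With k distinct stickers already seen, the next new one arrives after an expected 29/(29-k) packets.
Sum over k = 0,...,14: E = 29/29 + 29/28 + 29/27 + ... + 29/16 + 29/15 = 20.593.

20.59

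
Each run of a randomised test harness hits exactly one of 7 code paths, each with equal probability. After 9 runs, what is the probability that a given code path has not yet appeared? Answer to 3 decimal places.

0.250

Each run misses the fixed code path with probability (7-1)/7 = 6/7, independently.
P(still missing after 9) = (6/7)^9 = 0.2497.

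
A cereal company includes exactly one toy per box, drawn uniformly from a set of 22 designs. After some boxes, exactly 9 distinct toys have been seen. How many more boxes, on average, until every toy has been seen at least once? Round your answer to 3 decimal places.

69.963

With k distinct toys already seen, the next new one takes an expected 22/(22-k) boxes.
Sum over k = 9,...,21: E = 22/13 + 22/12 + 22/11 + ... + 22/2 + 22/1 = 69.9629.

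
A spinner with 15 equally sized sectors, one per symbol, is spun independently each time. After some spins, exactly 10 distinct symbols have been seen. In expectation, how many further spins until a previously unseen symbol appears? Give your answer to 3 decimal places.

3.000

Each spin yields a new symbol with probability (15-10)/15 = 5/15, so the wait is geometric with mean 15/5.
E = 15/5 = 3.0000.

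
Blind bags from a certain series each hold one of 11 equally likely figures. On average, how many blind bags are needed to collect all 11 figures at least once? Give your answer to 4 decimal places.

After k distinct figures have appeared, the next blind bag gives a new one with probability (11-k)/11, so the expected wait for the (k+1)-th is 11/(11-k).
E[T] = 11/11 + 11/10 + 11/9 + ... + 11/2 + 11/1 = 11·H_{11}.
H_{11} = 3.01988, so E[T] = 33.21865.

33.2187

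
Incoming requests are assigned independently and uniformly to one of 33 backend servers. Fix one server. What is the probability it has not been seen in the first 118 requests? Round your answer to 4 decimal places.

On each request the fixed server fails to appear with probability 32/33.
P(still missing after 118) = (32/33)^118 = 0.02649.

0.0265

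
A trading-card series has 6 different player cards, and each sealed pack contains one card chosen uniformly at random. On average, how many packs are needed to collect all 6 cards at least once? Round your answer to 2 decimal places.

Split into phases: going from k distinct to k+1 distinct takes on average 6/(6-k) packs.
E[T] = 6/6 + 6/5 + 6/4 + 6/3 + 6/2 + 6/1 = 6·H_{6}.
H_{6} = 2.450, so E[T] = 14.700.

14.70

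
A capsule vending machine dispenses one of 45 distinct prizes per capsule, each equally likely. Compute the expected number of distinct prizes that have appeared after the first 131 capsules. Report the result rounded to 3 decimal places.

For each prize, P(seen in 131 capsules) = 1 - (44/45)^131 = 0.9473.
By linearity of expectation, E[distinct seen] = 45·(1 - (44/45)^131) = 42.6304.

42.630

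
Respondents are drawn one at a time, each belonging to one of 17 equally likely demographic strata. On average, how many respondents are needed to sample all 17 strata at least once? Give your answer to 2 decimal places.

The wait to go from k to k+1 distinct strata is geometric with mean 17/(17-k).
E[T] = 17/17 + 17/16 + 17/15 + ... + 17/2 + 17/1 = 17·H_{17}.
H_{17} = 3.440, so E[T] = 58.472.

58.47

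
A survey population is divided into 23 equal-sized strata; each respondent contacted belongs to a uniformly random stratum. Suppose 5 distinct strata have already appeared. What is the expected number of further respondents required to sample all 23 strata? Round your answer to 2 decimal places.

80.39

With k distinct strata already seen, the next new one takes an expected 23/(23-k) respondents.
Sum over k = 5,...,22: E = 23/18 + 23/17 + 23/16 + ... + 23/2 + 23/1 = 80.387.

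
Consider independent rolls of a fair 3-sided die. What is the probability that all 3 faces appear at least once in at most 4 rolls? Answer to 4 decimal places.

By inclusion–exclusion over which faces are missing,
P(all seen) = Σ_{j=0}^{3} (-1)^j C(3,j)((3-j)/3)^4
= 1.00000 - 0.59259 + 0.03704 - 0.00000
= 0.44444.

0.4444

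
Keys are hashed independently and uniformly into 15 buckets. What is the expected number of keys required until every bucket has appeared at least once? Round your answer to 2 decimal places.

After k distinct buckets have appeared, the next key gives a new one with probability (15-k)/15, so the expected wait for the (k+1)-th is 15/(15-k).
E[T] = 15/15 + 15/14 + 15/13 + ... + 15/2 + 15/1 = 15·H_{15}.
H_{15} = 3.318, so E[T] = 49.773.

49.77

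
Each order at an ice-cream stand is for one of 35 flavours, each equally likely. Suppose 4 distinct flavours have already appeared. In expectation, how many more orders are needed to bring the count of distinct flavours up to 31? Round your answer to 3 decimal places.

68.037

From k distinct to k+1 distinct takes on average 35/(35-k) orders.
Sum over k = 4,...,30: E = 35/31 + 35/30 + 35/29 + ... + 35/6 + 35/5 = 68.0369.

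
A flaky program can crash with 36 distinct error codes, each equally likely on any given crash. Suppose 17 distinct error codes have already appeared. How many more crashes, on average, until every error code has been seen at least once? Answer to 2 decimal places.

127.72

From k distinct to k+1 distinct takes on average 36/(36-k) crashes.
Sum over k = 17,...,35: E = 36/19 + 36/18 + 36/17 + ... + 36/2 + 36/1 = 127.719.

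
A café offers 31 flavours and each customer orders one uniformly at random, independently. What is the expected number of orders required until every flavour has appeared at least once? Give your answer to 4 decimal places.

124.8446

Split into phases: going from k distinct to k+1 distinct takes on average 31/(31-k) orders.
E[T] = 31/31 + 31/30 + 31/29 + ... + 31/2 + 31/1 = 31·H_{31}.
H_{31} = 4.02725, so E[T] = 124.84460.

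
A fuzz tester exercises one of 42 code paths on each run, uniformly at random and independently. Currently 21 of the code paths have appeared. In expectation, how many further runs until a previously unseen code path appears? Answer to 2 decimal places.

2.00

The number of runs until the next new code path is geometric with success probability 21/42, so its mean is 42/21.
E = 42/21 = 2.000.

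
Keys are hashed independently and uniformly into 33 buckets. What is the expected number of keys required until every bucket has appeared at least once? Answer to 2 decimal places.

134.93

Split into phases: going from k distinct to k+1 distinct takes on average 33/(33-k) keys.
E[T] = 33/33 + 33/32 + 33/31 + ... + 33/2 + 33/1 = 33·H_{33}.
H_{33} = 4.089, so E[T] = 134.930.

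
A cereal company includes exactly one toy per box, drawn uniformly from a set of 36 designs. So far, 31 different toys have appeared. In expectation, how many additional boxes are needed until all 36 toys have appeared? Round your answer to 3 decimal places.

The wait to go from k to k+1 distinct toys is geometric with mean 36/(36-k).
Sum over k = 31,...,35: E = 36/5 + 36/4 + 36/3 + 36/2 + 36/1 = 82.2000.

82.200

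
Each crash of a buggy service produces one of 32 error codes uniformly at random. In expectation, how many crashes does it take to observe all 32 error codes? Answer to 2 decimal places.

129.87

After k distinct error codes have appeared, the next crash gives a new one with probability (32-k)/32, so the expected wait for the (k+1)-th is 32/(32-k).
E[T] = 32/32 + 32/31 + 32/30 + ... + 32/2 + 32/1 = 32·H_{32}.
H_{32} = 4.058, so E[T] = 129.872.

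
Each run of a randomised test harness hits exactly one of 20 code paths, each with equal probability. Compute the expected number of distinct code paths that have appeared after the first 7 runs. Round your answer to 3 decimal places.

6.033

For each code path, P(seen in 7 runs) = 1 - (19/20)^7 = 0.3017.
By linearity of expectation, E[distinct seen] = 20·(1 - (19/20)^7) = 6.0333.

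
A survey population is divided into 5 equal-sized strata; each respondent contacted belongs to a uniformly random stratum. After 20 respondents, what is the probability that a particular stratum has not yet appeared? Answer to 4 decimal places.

0.0115

On each respondent the fixed stratum fails to appear with probability 4/5.
P(still missing after 20) = (4/5)^20 = 0.01153.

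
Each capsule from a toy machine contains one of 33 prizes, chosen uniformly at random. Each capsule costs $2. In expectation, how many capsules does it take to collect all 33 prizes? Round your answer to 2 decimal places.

134.93

The wait to go from k to k+1 distinct prizes is geometric with mean 33/(33-k).
E[T] = 33/33 + 33/32 + 33/31 + ... + 33/2 + 33/1 = 33·H_{33}.
H_{33} = 4.089, so E[T] = 134.930.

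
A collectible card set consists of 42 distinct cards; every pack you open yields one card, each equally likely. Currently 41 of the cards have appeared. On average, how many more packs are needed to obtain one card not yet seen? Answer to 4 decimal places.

42.0000

The number of packs until the next new card is geometric with success probability 1/42, so its mean is 42/1.
E = 42/1 = 42.00000.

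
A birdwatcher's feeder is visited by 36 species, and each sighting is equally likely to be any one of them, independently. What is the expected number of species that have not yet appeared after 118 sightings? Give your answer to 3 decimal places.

For each species, P(unseen after 118) = (35/36)^118 = 0.0360.
By linearity of expectation, E[unseen] = 36·(35/36)^118 = 1.2961.

1.296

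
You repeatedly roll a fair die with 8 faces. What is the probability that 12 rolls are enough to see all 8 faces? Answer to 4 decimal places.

Let A_i be the event that face i is missing after 12 rolls. By inclusion–exclusion on the A_i,
P(all seen) = Σ_{j=0}^{8} (-1)^j C(8,j)((8-j)/8)^12
= 1.00000 - 1.61134 + 0.88694 - 0.19895 + 0.01709 - 0.00043 + 0.00000 - 0.00000 + 0.00000
= 0.09331.

0.0933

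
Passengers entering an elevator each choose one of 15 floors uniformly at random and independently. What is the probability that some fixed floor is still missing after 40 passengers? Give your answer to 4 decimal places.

Each passenger misses the fixed floor with probability (15-1)/15 = 14/15, independently.
P(still missing after 40) = (14/15)^40 = 0.06331.

0.0633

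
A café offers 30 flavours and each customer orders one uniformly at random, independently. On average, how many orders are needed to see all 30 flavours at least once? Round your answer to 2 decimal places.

Split into phases: going from k distinct to k+1 distinct takes on average 30/(30-k) orders.
E[T] = 30/30 + 30/29 + 30/28 + ... + 30/2 + 30/1 = 30·H_{30}.
H_{30} = 3.995, so E[T] = 119.850.

119.85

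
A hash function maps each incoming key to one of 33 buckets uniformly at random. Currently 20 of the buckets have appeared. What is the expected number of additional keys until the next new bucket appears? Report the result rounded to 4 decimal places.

2.5385

Each key yields a new bucket with probability (33-20)/33 = 13/33, so the wait is geometric with mean 33/13.
E = 33/13 = 2.53846.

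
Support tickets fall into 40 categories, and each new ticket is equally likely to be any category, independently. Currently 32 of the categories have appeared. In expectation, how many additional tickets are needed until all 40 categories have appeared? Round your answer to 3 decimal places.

The wait to go from k to k+1 distinct categories is geometric with mean 40/(40-k).
Sum over k = 32,...,39: E = 40/8 + 40/7 + 40/6 + ... + 40/2 + 40/1 = 108.7143.

108.714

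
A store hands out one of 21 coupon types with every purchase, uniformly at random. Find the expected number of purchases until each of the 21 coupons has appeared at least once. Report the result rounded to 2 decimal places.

Split into phases: going from k distinct to k+1 distinct takes on average 21/(21-k) purchases.
E[T] = 21/21 + 21/20 + 21/19 + ... + 21/2 + 21/1 = 21·H_{21}.
H_{21} = 3.645, so E[T] = 76.553.

76.55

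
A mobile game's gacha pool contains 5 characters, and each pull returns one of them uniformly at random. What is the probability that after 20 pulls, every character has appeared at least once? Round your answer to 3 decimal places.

0.943

By inclusion–exclusion over which characters are missing,
P(all seen) = Σ_{j=0}^{5} (-1)^j C(5,j)((5-j)/5)^20
= 1.0000 - 0.0576 + 0.0004 - 0.0000 + 0.0000 - 0.0000
= 0.9427.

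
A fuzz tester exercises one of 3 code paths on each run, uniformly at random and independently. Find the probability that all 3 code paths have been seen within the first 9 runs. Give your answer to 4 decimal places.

0.9221

Let A_i be the event that code path i is missing after 9 runs. By inclusion–exclusion on the A_i,
P(all seen) = Σ_{j=0}^{3} (-1)^j C(3,j)((3-j)/3)^9
= 1.00000 - 0.07804 + 0.00015 - 0.00000
= 0.92212.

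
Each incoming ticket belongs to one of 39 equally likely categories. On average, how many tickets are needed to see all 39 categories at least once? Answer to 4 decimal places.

Split into phases: going from k distinct to k+1 distinct takes on average 39/(39-k) tickets.
E[T] = 39/39 + 39/38 + 39/37 + ... + 39/2 + 39/1 = 39·H_{39}.
H_{39} = 4.25354, so E[T] = 165.88818.

165.8882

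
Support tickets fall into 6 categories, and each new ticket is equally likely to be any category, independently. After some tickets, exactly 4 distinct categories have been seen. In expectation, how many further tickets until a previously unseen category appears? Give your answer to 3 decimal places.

3.000

The number of tickets until the next new category is geometric with success probability 2/6, so its mean is 6/2.
E = 6/2 = 3.0000.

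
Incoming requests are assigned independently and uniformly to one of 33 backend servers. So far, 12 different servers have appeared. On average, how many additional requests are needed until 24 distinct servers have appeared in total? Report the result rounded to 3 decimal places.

26.941

The wait to go from k to k+1 distinct servers is geometric with mean 33/(33-k).
Sum over k = 12,...,23: E = 33/21 + 33/20 + 33/19 + ... + 33/11 + 33/10 = 26.9409.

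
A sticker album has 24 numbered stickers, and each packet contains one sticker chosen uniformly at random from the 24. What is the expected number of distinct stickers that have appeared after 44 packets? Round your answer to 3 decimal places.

20.311

For each sticker, P(seen in 44 packets) = 1 - (23/24)^44 = 0.8463.
By linearity of expectation, E[distinct seen] = 24·(1 - (23/24)^44) = 20.3107.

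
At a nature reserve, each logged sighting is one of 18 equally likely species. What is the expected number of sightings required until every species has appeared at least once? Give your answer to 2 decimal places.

After k distinct species have appeared, the next sighting gives a new one with probability (18-k)/18, so the expected wait for the (k+1)-th is 18/(18-k).
E[T] = 18/18 + 18/17 + 18/16 + ... + 18/2 + 18/1 = 18·H_{18}.
H_{18} = 3.495, so E[T] = 62.912.

62.91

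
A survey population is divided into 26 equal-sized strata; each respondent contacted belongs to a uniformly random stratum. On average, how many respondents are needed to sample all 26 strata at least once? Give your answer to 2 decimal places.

100.21

After k distinct strata have appeared, the next respondent gives a new one with probability (26-k)/26, so the expected wait for the (k+1)-th is 26/(26-k).
E[T] = 26/26 + 26/25 + 26/24 + ... + 26/2 + 26/1 = 26·H_{26}.
H_{26} = 3.854, so E[T] = 100.215.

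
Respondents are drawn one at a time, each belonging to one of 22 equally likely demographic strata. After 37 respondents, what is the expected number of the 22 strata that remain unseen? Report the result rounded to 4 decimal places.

3.9346

For each stratum, P(unseen after 37) = (21/22)^37 = 0.17884.
By linearity of expectation, E[unseen] = 22·(21/22)^37 = 3.93457.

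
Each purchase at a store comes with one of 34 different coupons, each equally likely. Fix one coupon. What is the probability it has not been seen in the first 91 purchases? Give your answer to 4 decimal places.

Each purchase misses the fixed coupon with probability (34-1)/34 = 33/34, independently.
P(still missing after 91) = (33/34)^91 = 0.06610.

0.0661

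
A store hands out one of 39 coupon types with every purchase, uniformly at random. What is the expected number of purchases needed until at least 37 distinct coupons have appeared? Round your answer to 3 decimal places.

Going from k to k+1 distinct takes a geometric number of purchases with mean 39/(39-k).
Sum over k = 0,...,36: E = 39/39 + 39/38 + 39/37 + ... + 39/4 + 39/3 = 107.3882.

107.388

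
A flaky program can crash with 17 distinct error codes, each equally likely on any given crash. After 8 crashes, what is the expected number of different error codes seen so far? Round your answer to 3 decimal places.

For each error code, P(seen in 8 crashes) = 1 - (16/17)^8 = 0.3843.
By linearity of expectation, E[distinct seen] = 17·(1 - (16/17)^8) = 6.5331.

6.533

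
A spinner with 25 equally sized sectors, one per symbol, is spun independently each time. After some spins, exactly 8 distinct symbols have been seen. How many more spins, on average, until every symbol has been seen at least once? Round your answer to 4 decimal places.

With k distinct symbols already seen, the next new one takes an expected 25/(25-k) spins.
Sum over k = 8,...,24: E = 25/17 + 25/16 + 25/15 + ... + 25/2 + 25/1 = 85.98881.

85.9888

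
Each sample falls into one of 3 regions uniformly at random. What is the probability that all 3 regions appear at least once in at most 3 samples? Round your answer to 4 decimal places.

By inclusion–exclusion over which regions are missing,
P(all seen) = Σ_{j=0}^{3} (-1)^j C(3,j)((3-j)/3)^3
= 1.00000 - 0.88889 + 0.11111 - 0.00000
= 0.22222.

0.2222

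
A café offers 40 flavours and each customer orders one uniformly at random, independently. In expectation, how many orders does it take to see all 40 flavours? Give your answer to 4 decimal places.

171.1417

After k distinct flavours have appeared, the next order gives a new one with probability (40-k)/40, so the expected wait for the (k+1)-th is 40/(40-k).
E[T] = 40/40 + 40/39 + 40/38 + ... + 40/2 + 40/1 = 40·H_{40}.
H_{40} = 4.27854, so E[T] = 171.14172.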